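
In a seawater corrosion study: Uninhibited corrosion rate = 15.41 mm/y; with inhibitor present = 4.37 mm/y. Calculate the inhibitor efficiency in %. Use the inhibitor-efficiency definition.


Apply the inhibitor-efficiency definition: IE = (CR_blank − CR_inh)/CR_blank × 100
IE = (15.41 − 4.37) / 15.41 × 100
IE = 11.04 / 15.41 × 100 = 71.6 %

71.6 %


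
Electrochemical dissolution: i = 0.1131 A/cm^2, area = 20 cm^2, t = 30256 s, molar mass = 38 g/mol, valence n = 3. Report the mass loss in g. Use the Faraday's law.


Apply Faraday's law: m = i*A*t*M / (n*F)
Total charge passed Q = i*A*t = 0.1131*20*30256 = 68439.072 C
m = Q*M/(n*F) = 68439.072*38/(3*96485) = 8.98476 g

8.98476 g


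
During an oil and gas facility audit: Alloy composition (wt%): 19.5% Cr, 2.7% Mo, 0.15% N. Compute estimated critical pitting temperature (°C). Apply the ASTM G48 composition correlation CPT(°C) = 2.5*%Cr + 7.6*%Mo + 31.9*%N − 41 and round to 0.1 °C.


Apply the ASTM G48 empirical CPT estimate: CPT(°C) = 2.5*%Cr + 7.6*%Mo + 31.9*%N − 41
2.5*19.5 = 48.75; 7.6*2.7 = 20.52; 31.9*0.15 = 4.785
CPT = 48.75 + 20.52 + 4.785 − 41 = 33.055 °C
Rounded to 0.1 °C: CPT ≈ 33.1 °C

33.1 °C


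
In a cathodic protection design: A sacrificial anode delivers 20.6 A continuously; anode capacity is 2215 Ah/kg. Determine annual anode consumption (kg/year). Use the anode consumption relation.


Annual consumption = current * hours per year / capacity
Rate = 20.6 * 8760 / 2215 = 81.5 kg/year

81.5 kg/year


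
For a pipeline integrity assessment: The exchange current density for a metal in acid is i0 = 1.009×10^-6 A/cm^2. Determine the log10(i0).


i0 = 1.009×10^-6 A/cm^2
log10(i0) = -5.996

-5.996


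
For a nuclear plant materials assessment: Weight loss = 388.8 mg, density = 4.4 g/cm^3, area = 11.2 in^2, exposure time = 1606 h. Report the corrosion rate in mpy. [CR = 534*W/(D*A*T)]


Apply the mpy weight-loss relation: CR = 534 * W / (D * A * T)
Numerator: 534 * 388.8 = 207619.2
Denominator: 4.4 * 11.2 * 1606 = 79143.68
CR = 207619.2 / 79143.68 = 2.623 mpy

2.623 mpy


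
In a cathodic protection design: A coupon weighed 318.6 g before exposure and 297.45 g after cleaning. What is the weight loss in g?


Weight loss = initial − final
WL = 318.6 − 297.45 = 21.15 g

21.15 g


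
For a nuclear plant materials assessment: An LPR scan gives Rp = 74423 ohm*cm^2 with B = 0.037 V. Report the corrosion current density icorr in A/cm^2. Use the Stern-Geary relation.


Apply the Stern-Geary relation: icorr = B / Rp
icorr = 0.037 / 74423 = 4.972×10^-7 A/cm^2

4.972×10^-7 A/cm^2


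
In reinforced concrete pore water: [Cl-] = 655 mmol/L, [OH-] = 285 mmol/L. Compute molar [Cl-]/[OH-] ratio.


Threshold parameter = [Cl-] / [OH-] (molar basis; both in mmol/L, so units cancel)
Ratio = 655 / 285 = 2.3

2.3


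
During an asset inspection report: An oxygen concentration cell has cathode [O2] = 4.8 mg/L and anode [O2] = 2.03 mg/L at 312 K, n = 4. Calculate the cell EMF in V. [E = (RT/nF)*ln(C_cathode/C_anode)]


Apply the Nernst concentration-cell relation: E = (RT/nF)*ln(C_cathode/C_anode)
RT/nF = 8.314*312/(4*96485) = 0.00672117 V
ln(4.8/2.03) = 0.86058
E = 0.00672117 * 0.86058 = 0.00578 V

0.00578 V


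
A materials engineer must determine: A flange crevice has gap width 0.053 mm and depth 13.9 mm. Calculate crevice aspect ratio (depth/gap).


Aspect ratio = depth / gap
Ratio = 13.9 / 0.053 = 262.3

262.3


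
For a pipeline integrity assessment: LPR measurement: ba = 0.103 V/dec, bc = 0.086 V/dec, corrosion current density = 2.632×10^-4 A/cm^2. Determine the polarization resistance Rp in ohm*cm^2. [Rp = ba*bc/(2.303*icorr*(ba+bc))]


Apply the Stern-Geary equation: Rp = ba*bc / (2.303*icorr*(ba+bc))
ba*bc = 0.103*0.086 = 0.008858
ba+bc = 0.189; 2.303*icorr*(ba+bc) = 2.303*2.632×10^-4*0.189 = 1.1456227×10^-4
Rp = 0.008858 / 1.1456227×10^-4 = 77.32 ohm*cm^2

77.32 ohm*cm^2


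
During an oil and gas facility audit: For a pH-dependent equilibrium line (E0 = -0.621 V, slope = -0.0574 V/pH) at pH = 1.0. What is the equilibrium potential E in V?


Apply the Pourbaix line equation: E = E0 + slope*pH
E = -0.621 + (-0.0574)*1.0 = -0.621 + (-0.0574) = -0.6784 V
Rounded to 4 decimal places: E = -0.6784 V

-0.6784 V


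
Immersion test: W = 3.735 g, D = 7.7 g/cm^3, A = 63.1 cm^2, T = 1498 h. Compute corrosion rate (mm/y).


Apply the mm/y weight-loss relation: CR = 87600 * W / (D * A * T)
Numerator: 87600 * 3.735 = 327186.0
Denominator: 7.7 * 63.1 * 1498 = 727833.26
CR = 327186.0 / 727833.26 = 0.4495 mm/y

0.4495 mm/y


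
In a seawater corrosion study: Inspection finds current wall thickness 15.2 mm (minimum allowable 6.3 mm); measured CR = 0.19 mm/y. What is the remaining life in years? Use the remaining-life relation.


Apply the remaining-life relation: RL = (t_current − t_min) / CR
RL = (15.2 − 6.3) / 0.19 = 8.9 / 0.19 = 46.8 years

46.8 years


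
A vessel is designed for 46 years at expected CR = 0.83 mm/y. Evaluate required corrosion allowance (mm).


Corrosion allowance = CR × design life
CA = 0.83 * 46 = 38.18 mm

38.18 mm


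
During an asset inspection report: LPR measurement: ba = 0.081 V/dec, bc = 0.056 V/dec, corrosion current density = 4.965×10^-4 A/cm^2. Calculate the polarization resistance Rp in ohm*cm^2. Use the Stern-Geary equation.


Apply the Stern-Geary equation: Rp = ba*bc / (2.303*icorr*(ba+bc))
ba*bc = 0.081*0.056 = 0.004536
ba+bc = 0.137; 2.303*icorr*(ba+bc) = 2.303*4.965×10^-4*0.137 = 1.5665121×10^-4
Rp = 0.004536 / 1.5665121×10^-4 = 29.0 ohm*cm^2

29.0 ohm*cm^2


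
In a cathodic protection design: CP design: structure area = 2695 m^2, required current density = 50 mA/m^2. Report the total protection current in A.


I = area * current density, then convert mA → A (÷1000)
I = 2695 * 50 / 1000 = 134.75 A

134.75 A


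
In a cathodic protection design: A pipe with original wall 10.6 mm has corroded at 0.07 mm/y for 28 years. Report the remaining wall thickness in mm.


Remaining wall = original − CR × time
t = 10.6 − 0.07*28 = 10.6 − 1.96 = 8.64 mm

8.64 mm


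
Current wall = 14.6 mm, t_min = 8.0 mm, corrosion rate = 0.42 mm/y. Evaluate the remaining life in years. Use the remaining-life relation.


Apply the remaining-life relation: RL = (t_current − t_min) / CR
RL = (14.6 − 8.0) / 0.42 = 6.6 / 0.42 = 15.7 years

15.7 years


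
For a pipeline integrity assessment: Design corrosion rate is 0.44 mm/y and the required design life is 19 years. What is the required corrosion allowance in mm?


Corrosion allowance = CR × design life
CA = 0.44 * 19 = 8.36 mm

8.36 mm


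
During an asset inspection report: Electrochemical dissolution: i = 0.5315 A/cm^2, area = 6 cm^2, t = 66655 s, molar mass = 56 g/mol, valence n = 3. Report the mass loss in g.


Apply Faraday's law: m = i*A*t*M / (n*F)
Total charge passed Q = i*A*t = 0.5315*6*66655 = 212562.795 C
m = Q*M/(n*F) = 212562.795*56/(3*96485) = 41.12389 g

41.12389 g


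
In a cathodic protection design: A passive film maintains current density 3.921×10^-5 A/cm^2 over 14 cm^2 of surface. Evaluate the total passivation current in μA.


I = i_pass * A, then convert A → μA (×10^6)
I = 3.921×10^-5 * 14 * 10^6 = 548.94 μA

548.94 μA


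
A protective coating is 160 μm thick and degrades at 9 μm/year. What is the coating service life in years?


Service life = thickness / degradation rate
Life = 160 / 9 = 17.8 years

17.8 years


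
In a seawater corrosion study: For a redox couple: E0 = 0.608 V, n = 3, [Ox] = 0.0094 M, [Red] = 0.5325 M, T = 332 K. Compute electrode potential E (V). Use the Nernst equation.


Apply the Nernst equation: E = E0 + (RT/nF)*ln([Ox]/[Red])
Step 1: RT/nF = 8.314*332/(3*96485) = 0.00953602 V
Step 2: [Ox]/[Red] = 0.0094/0.5325 = 0.017653
Step 3: ln(0.017653) = -4.03685
Step 4: correction = 0.00953602 * -4.03685 = -0.038 V
E = 0.608 + -0.038 = 0.57 V

0.57 V


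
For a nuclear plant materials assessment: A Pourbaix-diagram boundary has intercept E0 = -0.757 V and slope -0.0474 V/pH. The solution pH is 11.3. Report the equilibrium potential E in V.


Apply the Pourbaix line equation: E = E0 + slope*pH
E = -0.757 + (-0.0474)*11.3 = -0.757 + (-0.53562) = -1.29262 V
Rounded to 4 decimal places: E = -1.2926 V

-1.2926 V


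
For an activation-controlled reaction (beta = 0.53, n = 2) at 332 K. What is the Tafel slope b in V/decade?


Apply the Tafel slope relation: b = 2.303*R*T/(beta*n*F)
Numerator: 2.303 * 8.314 * 332 = 6356.85
Denominator: 0.53 * 2 * 96485 = 102274.1
b = 6356.85 / 102274.1 = 0.0622 V/decade

0.0622 V/decade


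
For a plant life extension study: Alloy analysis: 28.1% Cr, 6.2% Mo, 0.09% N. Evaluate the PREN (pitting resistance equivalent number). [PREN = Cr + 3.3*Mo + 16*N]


Apply the PREN formula: PREN = Cr + 3.3*Mo + 16*N
PREN = 28.1 + 3.3*6.2 + 16*0.09
PREN = 28.1 + 20.46 + 1.44 = 50.0

50.0


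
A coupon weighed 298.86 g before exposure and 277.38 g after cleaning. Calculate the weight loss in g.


Weight loss = initial − final
WL = 298.86 − 277.38 = 21.48 g

21.48 g


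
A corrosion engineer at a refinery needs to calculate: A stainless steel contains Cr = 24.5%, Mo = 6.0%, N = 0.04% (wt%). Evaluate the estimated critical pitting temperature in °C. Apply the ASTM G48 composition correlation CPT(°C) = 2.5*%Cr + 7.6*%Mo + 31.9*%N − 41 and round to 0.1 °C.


Apply the ASTM G48 empirical CPT estimate: CPT(°C) = 2.5*%Cr + 7.6*%Mo + 31.9*%N − 41
2.5*24.5 = 61.25; 7.6*6.0 = 45.6; 31.9*0.04 = 1.276
CPT = 61.25 + 45.6 + 1.276 − 41 = 67.126 °C
Rounded to 0.1 °C: CPT ≈ 67.1 °C

67.1 °C


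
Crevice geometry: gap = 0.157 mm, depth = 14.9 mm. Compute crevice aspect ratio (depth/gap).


Aspect ratio = depth / gap
Ratio = 14.9 / 0.157 = 94.9

94.9


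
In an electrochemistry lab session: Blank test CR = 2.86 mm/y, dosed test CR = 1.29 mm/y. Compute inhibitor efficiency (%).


Apply the inhibitor-efficiency definition: IE = (CR_blank − CR_inh)/CR_blank × 100
IE = (2.86 − 1.29) / 2.86 × 100
IE = 1.57 / 2.86 × 100 = 54.9 %

54.9 %


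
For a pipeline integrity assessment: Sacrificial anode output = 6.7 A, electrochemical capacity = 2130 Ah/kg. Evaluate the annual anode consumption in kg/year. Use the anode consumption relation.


Annual consumption = current * hours per year / capacity
Rate = 6.7 * 8760 / 2130 = 27.6 kg/year

27.6 kg/year


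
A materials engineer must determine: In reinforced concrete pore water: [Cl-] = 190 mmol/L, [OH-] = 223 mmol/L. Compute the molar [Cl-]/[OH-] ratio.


Threshold parameter = [Cl-] / [OH-] (molar basis; both in mmol/L, so units cancel)
Ratio = 190 / 223 = 0.85

0.85


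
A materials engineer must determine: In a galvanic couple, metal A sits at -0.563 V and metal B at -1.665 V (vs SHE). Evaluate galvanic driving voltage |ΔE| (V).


Driving voltage is the absolute potential difference.
|ΔE| = |-0.563 − (-1.665)| = 1.102 V

1.102 V


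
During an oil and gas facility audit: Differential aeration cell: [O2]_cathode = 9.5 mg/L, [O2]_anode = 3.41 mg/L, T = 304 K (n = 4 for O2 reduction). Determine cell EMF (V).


Apply the Nernst concentration-cell relation: E = (RT/nF)*ln(C_cathode/C_anode)
RT/nF = 8.314*304/(4*96485) = 0.00654883 V
ln(9.5/3.41) = 1.02458
E = 0.00654883 * 1.02458 = 0.00671 V

0.00671 V


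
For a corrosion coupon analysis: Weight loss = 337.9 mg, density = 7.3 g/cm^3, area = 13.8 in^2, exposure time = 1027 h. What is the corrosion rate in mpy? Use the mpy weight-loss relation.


Apply the mpy weight-loss relation: CR = 534 * W / (D * A * T)
Numerator: 534 * 337.9 = 180438.6
Denominator: 7.3 * 13.8 * 1027 = 103459.98
CR = 180438.6 / 103459.98 = 1.744 mpy

1.744 mpy


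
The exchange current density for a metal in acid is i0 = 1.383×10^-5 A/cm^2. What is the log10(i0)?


i0 = 1.383×10^-5 A/cm^2
log10(i0) = -4.859

-4.859


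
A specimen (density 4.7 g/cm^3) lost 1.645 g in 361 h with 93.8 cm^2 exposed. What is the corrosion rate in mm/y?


Apply the mm/y weight-loss relation: CR = 87600 * W / (D * A * T)
Numerator: 87600 * 1.645 = 144102.0
Denominator: 4.7 * 93.8 * 361 = 159150.46
CR = 144102.0 / 159150.46 = 0.90545 mm/y

0.90545 mm/y


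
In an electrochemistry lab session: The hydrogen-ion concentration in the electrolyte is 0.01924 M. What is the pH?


pH = −log10[H+]
pH = −log10(0.01924) = 1.72

1.72


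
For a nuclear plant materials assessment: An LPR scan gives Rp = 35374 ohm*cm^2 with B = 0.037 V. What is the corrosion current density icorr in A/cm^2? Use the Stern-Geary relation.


Apply the Stern-Geary relation: icorr = B / Rp
icorr = 0.037 / 35374 = 1.046×10^-6 A/cm^2

1.046×10^-6 A/cm^2


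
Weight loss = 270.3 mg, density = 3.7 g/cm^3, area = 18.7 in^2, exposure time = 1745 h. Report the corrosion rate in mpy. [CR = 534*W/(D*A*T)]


Apply the mpy weight-loss relation: CR = 534 * W / (D * A * T)
Numerator: 534 * 270.3 = 144340.2
Denominator: 3.7 * 18.7 * 1745 = 120736.55
CR = 144340.2 / 120736.55 = 1.195 mpy

1.195 mpy


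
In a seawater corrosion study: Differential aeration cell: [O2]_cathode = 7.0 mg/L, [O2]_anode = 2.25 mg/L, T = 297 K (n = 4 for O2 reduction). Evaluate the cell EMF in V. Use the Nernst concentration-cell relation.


Apply the Nernst concentration-cell relation: E = (RT/nF)*ln(C_cathode/C_anode)
RT/nF = 8.314*297/(4*96485) = 0.00639804 V
ln(7.0/2.25) = 1.13498
E = 0.00639804 * 1.13498 = 0.00726 V

0.00726 V


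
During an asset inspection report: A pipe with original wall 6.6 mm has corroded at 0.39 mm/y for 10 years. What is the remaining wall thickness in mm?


Remaining wall = original − CR × time
t = 6.6 − 0.39*10 = 6.6 − 3.9 = 2.7 mm

2.7 mm


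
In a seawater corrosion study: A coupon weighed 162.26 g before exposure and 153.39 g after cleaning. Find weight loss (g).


Weight loss = initial − final
WL = 162.26 − 153.39 = 8.87 g

8.87 g


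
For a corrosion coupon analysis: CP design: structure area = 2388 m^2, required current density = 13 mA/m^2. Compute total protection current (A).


I = area * current density, then convert mA → A (÷1000)
I = 2388 * 13 / 1000 = 31.04 A

31.04 A


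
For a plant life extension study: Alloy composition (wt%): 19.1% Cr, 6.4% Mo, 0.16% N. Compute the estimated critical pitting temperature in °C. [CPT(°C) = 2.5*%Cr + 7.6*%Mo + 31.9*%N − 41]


Apply the ASTM G48 empirical CPT estimate: CPT(°C) = 2.5*%Cr + 7.6*%Mo + 31.9*%N − 41
2.5*19.1 = 47.75; 7.6*6.4 = 48.64; 31.9*0.16 = 5.104
CPT = 47.75 + 48.64 + 5.104 − 41 = 60.494 °C
Rounded to 0.1 °C: CPT ≈ 60.5 °C

60.5 °C


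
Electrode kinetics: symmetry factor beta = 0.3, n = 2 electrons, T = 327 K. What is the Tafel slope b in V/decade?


Apply the Tafel slope relation: b = 2.303*R*T/(beta*n*F)
Numerator: 2.303 * 8.314 * 327 = 6261.12
Denominator: 0.3 * 2 * 96485 = 57891.0
b = 6261.12 / 57891.0 = 0.108 V/decade

0.108 V/decade


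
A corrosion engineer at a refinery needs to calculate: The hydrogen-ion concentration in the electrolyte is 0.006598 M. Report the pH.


pH = −log10[H+]
pH = −log10(0.006598) = 2.18

2.18


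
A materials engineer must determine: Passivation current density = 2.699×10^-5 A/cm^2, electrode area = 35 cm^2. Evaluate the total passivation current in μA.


I = i_pass * A, then convert A → μA (×10^6)
I = 2.699×10^-5 * 35 * 10^6 = 944.65 μA

944.65 μA


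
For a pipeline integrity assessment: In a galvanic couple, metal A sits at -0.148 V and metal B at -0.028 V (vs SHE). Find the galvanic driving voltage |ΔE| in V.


Driving voltage is the absolute potential difference.
|ΔE| = |-0.148 − (-0.028)| = 0.12 V

0.12 V


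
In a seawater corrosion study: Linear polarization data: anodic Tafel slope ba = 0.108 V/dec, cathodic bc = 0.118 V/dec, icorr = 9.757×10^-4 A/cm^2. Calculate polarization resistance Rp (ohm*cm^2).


Apply the Stern-Geary equation: Rp = ba*bc / (2.303*icorr*(ba+bc))
ba*bc = 0.108*0.118 = 0.012744
ba+bc = 0.226; 2.303*icorr*(ba+bc) = 2.303*9.757×10^-4*0.226 = 5.0783038×10^-4
Rp = 0.012744 / 5.0783038×10^-4 = 25.1 ohm*cm^2

25.1 ohm*cm^2


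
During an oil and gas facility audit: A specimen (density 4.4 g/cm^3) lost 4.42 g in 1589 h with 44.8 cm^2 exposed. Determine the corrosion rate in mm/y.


Apply the mm/y weight-loss relation: CR = 87600 * W / (D * A * T)
Numerator: 87600 * 4.42 = 387192.0
Denominator: 4.4 * 44.8 * 1589 = 313223.68
CR = 387192.0 / 313223.68 = 1.2362 mm/y

1.2362 mm/y


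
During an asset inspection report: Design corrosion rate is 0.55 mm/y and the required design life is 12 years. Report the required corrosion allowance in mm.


Corrosion allowance = CR × design life
CA = 0.55 * 12 = 6.6 mm

6.6 mm


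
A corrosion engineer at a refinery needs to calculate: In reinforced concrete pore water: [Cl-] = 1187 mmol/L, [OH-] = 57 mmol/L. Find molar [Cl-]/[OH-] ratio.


Threshold parameter = [Cl-] / [OH-] (molar basis; both in mmol/L, so units cancel)
Ratio = 1187 / 57 = 20.82

20.82


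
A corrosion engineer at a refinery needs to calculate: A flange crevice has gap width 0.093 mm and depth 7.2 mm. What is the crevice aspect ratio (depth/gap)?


Aspect ratio = depth / gap
Ratio = 7.2 / 0.093 = 77.4

77.4


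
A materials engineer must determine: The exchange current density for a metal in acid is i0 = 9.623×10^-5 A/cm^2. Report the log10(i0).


i0 = 9.623×10^-5 A/cm^2
log10(i0) = -4.017

-4.017


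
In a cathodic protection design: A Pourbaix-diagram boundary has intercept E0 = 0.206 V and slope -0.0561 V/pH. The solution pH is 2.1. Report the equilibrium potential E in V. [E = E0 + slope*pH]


Apply the Pourbaix line equation: E = E0 + slope*pH
E = 0.206 + (-0.0561)*2.1 = 0.206 + (-0.11781) = 0.08819 V
Rounded to 3 decimal places: E = 0.088 V

0.088 V


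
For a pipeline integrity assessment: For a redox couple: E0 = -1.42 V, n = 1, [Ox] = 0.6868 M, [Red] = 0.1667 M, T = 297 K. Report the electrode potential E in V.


Apply the Nernst equation: E = E0 + (RT/nF)*ln([Ox]/[Red])
Step 1: RT/nF = 8.314*297/(1*96485) = 0.02559214 V
Step 2: [Ox]/[Red] = 0.6868/0.1667 = 4.119976
Step 3: ln(4.119976) = 1.415847
Step 4: correction = 0.02559214 * 1.415847 = 0.036 V
E = -1.42 + 0.036 = -1.384 V

-1.384 V


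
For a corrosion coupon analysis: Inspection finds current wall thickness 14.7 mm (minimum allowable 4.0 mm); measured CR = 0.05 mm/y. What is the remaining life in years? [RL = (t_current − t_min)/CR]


Apply the remaining-life relation: RL = (t_current − t_min) / CR
RL = (14.7 − 4.0) / 0.05 = 10.7 / 0.05 = 214.0 years

214.0 years


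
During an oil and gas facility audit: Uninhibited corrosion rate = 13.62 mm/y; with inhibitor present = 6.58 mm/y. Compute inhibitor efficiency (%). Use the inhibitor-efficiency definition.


Apply the inhibitor-efficiency definition: IE = (CR_blank − CR_inh)/CR_blank × 100
IE = (13.62 − 6.58) / 13.62 × 100
IE = 7.04 / 13.62 × 100 = 51.7 %

51.7 %


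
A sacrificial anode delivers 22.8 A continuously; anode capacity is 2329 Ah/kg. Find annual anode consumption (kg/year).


Annual consumption = current * hours per year / capacity
Rate = 22.8 * 8760 / 2329 = 85.8 kg/year

85.8 kg/year


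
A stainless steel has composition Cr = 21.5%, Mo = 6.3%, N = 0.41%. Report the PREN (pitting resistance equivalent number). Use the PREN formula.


Apply the PREN formula: PREN = Cr + 3.3*Mo + 16*N
PREN = 21.5 + 3.3*6.3 + 16*0.41
PREN = 21.5 + 20.79 + 6.56 = 48.85

48.85


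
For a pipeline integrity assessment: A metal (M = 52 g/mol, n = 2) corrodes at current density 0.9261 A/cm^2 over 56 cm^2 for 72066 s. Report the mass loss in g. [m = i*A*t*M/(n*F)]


Apply Faraday's law: m = i*A*t*M / (n*F)
Total charge passed Q = i*A*t = 0.9261*56*72066 = 3737458.0656 C
m = Q*M/(n*F) = 3737458.0656*52/(2*96485) = 1007.1401 g

1007.1401 g


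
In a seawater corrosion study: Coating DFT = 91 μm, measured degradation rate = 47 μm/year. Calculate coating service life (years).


Service life = thickness / degradation rate
Life = 91 / 47 = 1.9 years

1.9 years


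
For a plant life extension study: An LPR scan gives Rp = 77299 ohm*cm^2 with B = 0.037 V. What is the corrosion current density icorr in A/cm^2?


Apply the Stern-Geary relation: icorr = B / Rp
icorr = 0.037 / 77299 = 4.787×10^-7 A/cm^2

4.787×10^-7 A/cm^2


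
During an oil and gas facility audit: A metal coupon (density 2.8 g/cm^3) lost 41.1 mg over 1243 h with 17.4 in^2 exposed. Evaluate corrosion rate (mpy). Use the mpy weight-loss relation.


Apply the mpy weight-loss relation: CR = 534 * W / (D * A * T)
Numerator: 534 * 41.1 = 21947.4
Denominator: 2.8 * 17.4 * 1243 = 60558.96
CR = 21947.4 / 60558.96 = 0.3624 mpy

0.3624 mpy


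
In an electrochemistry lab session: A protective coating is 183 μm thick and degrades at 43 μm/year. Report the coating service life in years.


Service life = thickness / degradation rate
Life = 183 / 43 = 4.3 years

4.3 years


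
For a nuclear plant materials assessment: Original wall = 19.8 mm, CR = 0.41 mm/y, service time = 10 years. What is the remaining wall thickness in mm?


Remaining wall = original − CR × time
t = 19.8 − 0.41*10 = 19.8 − 4.1 = 15.7 mm

15.7 mm


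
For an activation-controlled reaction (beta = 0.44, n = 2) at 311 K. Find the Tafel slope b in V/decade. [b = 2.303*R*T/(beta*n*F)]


Apply the Tafel slope relation: b = 2.303*R*T/(beta*n*F)
Numerator: 2.303 * 8.314 * 311 = 5954.76
Denominator: 0.44 * 2 * 96485 = 84906.8
b = 5954.76 / 84906.8 = 0.07 V/decade

0.07 V/decade


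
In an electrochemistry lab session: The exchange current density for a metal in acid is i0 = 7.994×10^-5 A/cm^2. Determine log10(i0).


i0 = 7.994×10^-5 A/cm^2
log10(i0) = -4.097

-4.097


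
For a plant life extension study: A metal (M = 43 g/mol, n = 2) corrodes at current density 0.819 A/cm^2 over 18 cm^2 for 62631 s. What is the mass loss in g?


Apply Faraday's law: m = i*A*t*M / (n*F)
Total charge passed Q = i*A*t = 0.819*18*62631 = 923306.202 C
m = Q*M/(n*F) = 923306.202*43/(2*96485) = 205.7427 g

205.7427 g


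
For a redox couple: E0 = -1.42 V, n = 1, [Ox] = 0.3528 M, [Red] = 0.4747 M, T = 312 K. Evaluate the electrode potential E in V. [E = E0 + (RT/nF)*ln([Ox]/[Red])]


Apply the Nernst equation: E = E0 + (RT/nF)*ln([Ox]/[Red])
Step 1: RT/nF = 8.314*312/(1*96485) = 0.02688468 V
Step 2: [Ox]/[Red] = 0.3528/0.4747 = 0.743206
Step 3: ln(0.743206) = -0.296782
Step 4: correction = 0.02688468 * -0.296782 = -0.008 V
E = -1.42 + -0.008 = -1.428 V

-1.428 V


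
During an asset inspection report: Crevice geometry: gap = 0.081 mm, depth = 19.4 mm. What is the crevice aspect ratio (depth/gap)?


Aspect ratio = depth / gap
Ratio = 19.4 / 0.081 = 239.5

239.5


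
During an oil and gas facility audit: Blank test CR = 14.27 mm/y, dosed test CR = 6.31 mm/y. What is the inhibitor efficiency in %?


Apply the inhibitor-efficiency definition: IE = (CR_blank − CR_inh)/CR_blank × 100
IE = (14.27 − 6.31) / 14.27 × 100
IE = 7.96 / 14.27 × 100 = 55.8 %

55.8 %


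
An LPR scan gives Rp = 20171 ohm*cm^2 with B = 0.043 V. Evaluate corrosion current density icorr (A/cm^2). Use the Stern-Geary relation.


Apply the Stern-Geary relation: icorr = B / Rp
icorr = 0.043 / 20171 = 2.132×10^-6 A/cm^2

2.132×10^-6 A/cm^2


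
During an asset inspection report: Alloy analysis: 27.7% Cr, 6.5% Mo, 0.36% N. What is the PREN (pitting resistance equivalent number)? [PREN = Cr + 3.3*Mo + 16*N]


Apply the PREN formula: PREN = Cr + 3.3*Mo + 16*N
PREN = 27.7 + 3.3*6.5 + 16*0.36
PREN = 27.7 + 21.45 + 5.76 = 54.91

54.91


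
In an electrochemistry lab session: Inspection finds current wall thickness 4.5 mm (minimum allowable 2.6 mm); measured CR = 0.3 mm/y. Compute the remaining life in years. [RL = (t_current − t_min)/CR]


Apply the remaining-life relation: RL = (t_current − t_min) / CR
RL = (4.5 − 2.6) / 0.3 = 1.9 / 0.3 = 6.3 years

6.3 years


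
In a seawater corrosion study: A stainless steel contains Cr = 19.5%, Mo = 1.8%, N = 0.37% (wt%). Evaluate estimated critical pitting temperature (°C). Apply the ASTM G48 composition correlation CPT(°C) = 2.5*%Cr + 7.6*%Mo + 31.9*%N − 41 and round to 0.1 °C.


Apply the ASTM G48 empirical CPT estimate: CPT(°C) = 2.5*%Cr + 7.6*%Mo + 31.9*%N − 41
2.5*19.5 = 48.75; 7.6*1.8 = 13.68; 31.9*0.37 = 11.803
CPT = 48.75 + 13.68 + 11.803 − 41 = 33.233 °C
Rounded to 0.1 °C: CPT ≈ 33.2 °C

33.2 °C


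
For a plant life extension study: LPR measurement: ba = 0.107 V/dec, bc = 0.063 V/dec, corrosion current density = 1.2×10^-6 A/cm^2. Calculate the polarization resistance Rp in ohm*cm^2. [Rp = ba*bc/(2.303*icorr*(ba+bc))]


Apply the Stern-Geary equation: Rp = ba*bc / (2.303*icorr*(ba+bc))
ba*bc = 0.107*0.063 = 0.006741
ba+bc = 0.17; 2.303*icorr*(ba+bc) = 2.303*1.2×10^-6*0.17 = 4.69812×10^-7
Rp = 0.006741 / 4.69812×10^-7 = 14348.29 ohm*cm^2

14348.29 ohm*cm^2


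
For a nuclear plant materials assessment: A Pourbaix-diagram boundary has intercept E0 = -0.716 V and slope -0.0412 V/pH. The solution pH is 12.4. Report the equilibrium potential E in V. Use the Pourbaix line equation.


Apply the Pourbaix line equation: E = E0 + slope*pH
E = -0.716 + (-0.0412)*12.4 = -0.716 + (-0.51088) = -1.22688 V
Rounded to 3 decimal places: E = -1.227 V

-1.227 V


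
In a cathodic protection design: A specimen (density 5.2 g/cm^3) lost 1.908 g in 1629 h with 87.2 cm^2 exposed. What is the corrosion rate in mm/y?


Apply the mm/y weight-loss relation: CR = 87600 * W / (D * A * T)
Numerator: 87600 * 1.908 = 167140.8
Denominator: 5.2 * 87.2 * 1629 = 738653.76
CR = 167140.8 / 738653.76 = 0.22628 mm/y

0.22628 mm/y


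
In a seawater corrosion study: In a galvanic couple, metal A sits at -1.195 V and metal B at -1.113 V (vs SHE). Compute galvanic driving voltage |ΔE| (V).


Driving voltage is the absolute potential difference.
|ΔE| = |-1.195 − (-1.113)| = 0.082 V

0.082 V


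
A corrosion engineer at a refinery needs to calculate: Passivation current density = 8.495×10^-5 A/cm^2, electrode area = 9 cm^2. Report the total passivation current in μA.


I = i_pass * A, then convert A → μA (×10^6)
I = 8.495×10^-5 * 9 * 10^6 = 764.55 μA

764.55 μA


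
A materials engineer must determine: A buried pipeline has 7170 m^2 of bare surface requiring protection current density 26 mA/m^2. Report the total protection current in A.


I = area * current density, then convert mA → A (÷1000)
I = 7170 * 26 / 1000 = 186.42 A

186.42 A


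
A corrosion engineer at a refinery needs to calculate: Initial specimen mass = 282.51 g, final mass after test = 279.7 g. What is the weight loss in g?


Weight loss = initial − final
WL = 282.51 − 279.7 = 2.81 g

2.81 g


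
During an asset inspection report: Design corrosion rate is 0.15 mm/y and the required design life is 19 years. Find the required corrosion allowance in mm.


Corrosion allowance = CR × design life
CA = 0.15 * 19 = 2.85 mm

2.85 mm


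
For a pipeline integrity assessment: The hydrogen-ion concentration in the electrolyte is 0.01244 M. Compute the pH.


pH = −log10[H+]
pH = −log10(0.01244) = 1.91

1.91


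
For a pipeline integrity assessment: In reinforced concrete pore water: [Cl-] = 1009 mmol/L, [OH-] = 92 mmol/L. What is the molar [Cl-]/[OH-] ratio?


Threshold parameter = [Cl-] / [OH-] (molar basis; both in mmol/L, so units cancel)
Ratio = 1009 / 92 = 10.97

10.97


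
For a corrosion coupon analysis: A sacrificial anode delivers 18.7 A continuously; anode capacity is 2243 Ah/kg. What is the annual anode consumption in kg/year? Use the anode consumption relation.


Annual consumption = current * hours per year / capacity
Rate = 18.7 * 8760 / 2243 = 73.0 kg/year

73.0 kg/year


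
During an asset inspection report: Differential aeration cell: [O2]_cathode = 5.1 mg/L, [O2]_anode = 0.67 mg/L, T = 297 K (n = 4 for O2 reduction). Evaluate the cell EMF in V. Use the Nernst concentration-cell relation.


Apply the Nernst concentration-cell relation: E = (RT/nF)*ln(C_cathode/C_anode)
RT/nF = 8.314*297/(4*96485) = 0.00639804 V
ln(5.1/0.67) = 2.02972
E = 0.00639804 * 2.02972 = 0.01299 V

0.01299 V


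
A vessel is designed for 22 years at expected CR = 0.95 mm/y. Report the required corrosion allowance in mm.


Corrosion allowance = CR × design life
CA = 0.95 * 22 = 20.9 mm

20.9 mm


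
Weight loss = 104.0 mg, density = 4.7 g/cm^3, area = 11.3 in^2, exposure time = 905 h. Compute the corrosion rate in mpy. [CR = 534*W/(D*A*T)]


Apply the mpy weight-loss relation: CR = 534 * W / (D * A * T)
Numerator: 534 * 104.0 = 55536.0
Denominator: 4.7 * 11.3 * 905 = 48064.55
CR = 55536.0 / 48064.55 = 1.155 mpy

1.155 mpy


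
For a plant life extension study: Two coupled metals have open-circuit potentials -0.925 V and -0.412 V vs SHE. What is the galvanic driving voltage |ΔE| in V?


Driving voltage is the absolute potential difference.
|ΔE| = |-0.925 − (-0.412)| = 0.513 V

0.513 V


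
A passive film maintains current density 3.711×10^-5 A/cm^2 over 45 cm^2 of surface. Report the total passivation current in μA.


I = i_pass * A, then convert A → μA (×10^6)
I = 3.711×10^-5 * 45 * 10^6 = 1669.95 μA

1669.95 μA


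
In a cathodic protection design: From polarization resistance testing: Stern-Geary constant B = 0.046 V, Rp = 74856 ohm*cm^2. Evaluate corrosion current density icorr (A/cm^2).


Apply the Stern-Geary relation: icorr = B / Rp
icorr = 0.046 / 74856 = 6.145×10^-7 A/cm^2

6.145×10^-7 A/cm^2


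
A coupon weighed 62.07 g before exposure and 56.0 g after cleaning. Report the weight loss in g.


Weight loss = initial − final
WL = 62.07 − 56.0 = 6.07 g

6.07 g


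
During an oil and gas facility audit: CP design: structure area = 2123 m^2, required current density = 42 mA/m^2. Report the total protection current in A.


I = area * current density, then convert mA → A (÷1000)
I = 2123 * 42 / 1000 = 89.17 A

89.17 A


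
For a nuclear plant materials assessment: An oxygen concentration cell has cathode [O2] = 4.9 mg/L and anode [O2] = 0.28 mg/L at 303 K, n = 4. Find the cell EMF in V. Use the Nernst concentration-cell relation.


Apply the Nernst concentration-cell relation: E = (RT/nF)*ln(C_cathode/C_anode)
RT/nF = 8.314*303/(4*96485) = 0.00652729 V
ln(4.9/0.28) = 2.8622
E = 0.00652729 * 2.8622 = 0.01868 V

0.01868 V


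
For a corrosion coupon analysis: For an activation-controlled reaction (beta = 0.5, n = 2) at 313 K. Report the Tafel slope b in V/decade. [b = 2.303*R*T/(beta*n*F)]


Apply the Tafel slope relation: b = 2.303*R*T/(beta*n*F)
Numerator: 2.303 * 8.314 * 313 = 5993.06
Denominator: 0.5 * 2 * 96485 = 96485.0
b = 5993.06 / 96485.0 = 0.062 V/decade

0.062 V/decade


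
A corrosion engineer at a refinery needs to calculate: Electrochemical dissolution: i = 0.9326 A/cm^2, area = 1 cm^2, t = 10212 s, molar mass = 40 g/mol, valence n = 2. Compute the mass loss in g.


Apply Faraday's law: m = i*A*t*M / (n*F)
Total charge passed Q = i*A*t = 0.9326*1*10212 = 9523.7112 C
m = Q*M/(n*F) = 9523.7112*40/(2*96485) = 1.9741 g

1.9741 g


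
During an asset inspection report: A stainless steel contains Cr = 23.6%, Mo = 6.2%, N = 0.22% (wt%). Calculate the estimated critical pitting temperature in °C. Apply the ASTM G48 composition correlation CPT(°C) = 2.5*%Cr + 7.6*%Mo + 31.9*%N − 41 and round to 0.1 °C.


Apply the ASTM G48 empirical CPT estimate: CPT(°C) = 2.5*%Cr + 7.6*%Mo + 31.9*%N − 41
2.5*23.6 = 59; 7.6*6.2 = 47.12; 31.9*0.22 = 7.018
CPT = 59 + 47.12 + 7.018 − 41 = 72.138 °C
Rounded to 0.1 °C: CPT ≈ 72.1 °C

72.1 °C


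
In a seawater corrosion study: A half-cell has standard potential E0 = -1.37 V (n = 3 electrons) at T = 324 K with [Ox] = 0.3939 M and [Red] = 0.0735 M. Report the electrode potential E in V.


Apply the Nernst equation: E = E0 + (RT/nF)*ln([Ox]/[Red])
Step 1: RT/nF = 8.314*324/(3*96485) = 0.00930623 V
Step 2: [Ox]/[Red] = 0.3939/0.0735 = 5.359184
Step 3: ln(5.359184) = 1.678812
Step 4: correction = 0.00930623 * 1.678812 = 0.0156 V
E = -1.37 + 0.0156 = -1.3544 V

-1.3544 V


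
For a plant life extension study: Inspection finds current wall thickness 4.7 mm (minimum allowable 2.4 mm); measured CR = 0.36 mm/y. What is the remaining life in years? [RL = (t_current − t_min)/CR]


Apply the remaining-life relation: RL = (t_current − t_min) / CR
RL = (4.7 − 2.4) / 0.36 = 2.3 / 0.36 = 6.4 years

6.4 years


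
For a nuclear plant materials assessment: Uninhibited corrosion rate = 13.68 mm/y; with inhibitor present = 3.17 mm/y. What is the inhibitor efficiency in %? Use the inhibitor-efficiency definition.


Apply the inhibitor-efficiency definition: IE = (CR_blank − CR_inh)/CR_blank × 100
IE = (13.68 − 3.17) / 13.68 × 100
IE = 10.51 / 13.68 × 100 = 76.8 %

76.8 %


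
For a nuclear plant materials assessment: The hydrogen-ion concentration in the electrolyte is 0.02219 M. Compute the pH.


pH = −log10[H+]
pH = −log10(0.02219) = 1.65

1.65


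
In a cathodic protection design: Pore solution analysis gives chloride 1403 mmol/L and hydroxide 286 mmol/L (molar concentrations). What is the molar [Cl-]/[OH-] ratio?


Threshold parameter = [Cl-] / [OH-] (molar basis; both in mmol/L, so units cancel)
Ratio = 1403 / 286 = 4.91

4.91


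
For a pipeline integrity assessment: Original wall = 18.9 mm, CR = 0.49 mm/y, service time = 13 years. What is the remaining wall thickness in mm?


Remaining wall = original − CR × time
t = 18.9 − 0.49*13 = 18.9 − 6.37 = 12.53 mm

12.53 mm


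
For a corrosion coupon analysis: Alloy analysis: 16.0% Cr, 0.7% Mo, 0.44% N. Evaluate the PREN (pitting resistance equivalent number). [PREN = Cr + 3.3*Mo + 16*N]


Apply the PREN formula: PREN = Cr + 3.3*Mo + 16*N
PREN = 16.0 + 3.3*0.7 + 16*0.44
PREN = 16.0 + 2.31 + 7.04 = 25.35

25.35


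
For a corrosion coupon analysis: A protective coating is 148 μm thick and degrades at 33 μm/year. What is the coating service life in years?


Service life = thickness / degradation rate
Life = 148 / 33 = 4.5 years

4.5 years


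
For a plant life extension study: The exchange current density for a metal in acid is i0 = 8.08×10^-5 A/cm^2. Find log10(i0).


i0 = 8.08×10^-5 A/cm^2
log10(i0) = -4.093

-4.093


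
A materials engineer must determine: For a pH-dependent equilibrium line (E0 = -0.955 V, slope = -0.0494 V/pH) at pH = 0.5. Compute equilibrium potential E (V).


Apply the Pourbaix line equation: E = E0 + slope*pH
E = -0.955 + (-0.0494)*0.5 = -0.955 + (-0.0247) = -0.9797 V
Rounded to 3 decimal places: E = -0.980 V

-0.980 V


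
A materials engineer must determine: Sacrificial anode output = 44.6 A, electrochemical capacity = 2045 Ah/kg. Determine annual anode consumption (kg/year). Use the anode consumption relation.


Annual consumption = current * hours per year / capacity
Rate = 44.6 * 8760 / 2045 = 191.0 kg/year

191.0 kg/year


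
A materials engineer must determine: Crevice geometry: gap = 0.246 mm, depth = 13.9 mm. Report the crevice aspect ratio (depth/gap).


Aspect ratio = depth / gap
Ratio = 13.9 / 0.246 = 56.5

56.5


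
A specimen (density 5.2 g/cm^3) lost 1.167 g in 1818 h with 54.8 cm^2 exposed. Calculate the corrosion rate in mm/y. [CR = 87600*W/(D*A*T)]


Apply the mm/y weight-loss relation: CR = 87600 * W / (D * A * T)
Numerator: 87600 * 1.167 = 102229.2
Denominator: 5.2 * 54.8 * 1818 = 518057.28
CR = 102229.2 / 518057.28 = 0.197332 mm/y

0.197332 mm/y


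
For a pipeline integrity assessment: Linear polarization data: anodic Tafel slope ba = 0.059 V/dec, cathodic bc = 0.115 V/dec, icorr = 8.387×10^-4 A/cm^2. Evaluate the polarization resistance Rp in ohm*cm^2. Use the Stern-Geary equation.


Apply the Stern-Geary equation: Rp = ba*bc / (2.303*icorr*(ba+bc))
ba*bc = 0.059*0.115 = 0.006785
ba+bc = 0.174; 2.303*icorr*(ba+bc) = 2.303*8.387×10^-4*0.174 = 3.3608554×10^-4
Rp = 0.006785 / 3.3608554×10^-4 = 20.19 ohm*cm^2

20.19 ohm*cm^2


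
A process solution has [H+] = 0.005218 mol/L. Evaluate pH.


pH = −log10[H+]
pH = −log10(0.005218) = 2.28

2.28


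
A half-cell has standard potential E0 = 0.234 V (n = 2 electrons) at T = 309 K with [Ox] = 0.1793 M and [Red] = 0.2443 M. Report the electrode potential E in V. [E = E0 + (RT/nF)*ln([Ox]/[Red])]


Apply the Nernst equation: E = E0 + (RT/nF)*ln([Ox]/[Red])
Step 1: RT/nF = 8.314*309/(2*96485) = 0.01331308 V
Step 2: [Ox]/[Red] = 0.1793/0.2443 = 0.733934
Step 3: ln(0.733934) = -0.309336
Step 4: correction = 0.01331308 * -0.309336 = -0.0041 V
E = 0.234 + -0.0041 = 0.2299 V

0.2299 V


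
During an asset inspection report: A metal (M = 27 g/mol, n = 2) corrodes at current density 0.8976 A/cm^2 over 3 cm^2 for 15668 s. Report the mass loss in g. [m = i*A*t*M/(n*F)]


Apply Faraday's law: m = i*A*t*M / (n*F)
Total charge passed Q = i*A*t = 0.8976*3*15668 = 42190.7904 C
m = Q*M/(n*F) = 42190.7904*27/(2*96485) = 5.9033 g

5.9033 g


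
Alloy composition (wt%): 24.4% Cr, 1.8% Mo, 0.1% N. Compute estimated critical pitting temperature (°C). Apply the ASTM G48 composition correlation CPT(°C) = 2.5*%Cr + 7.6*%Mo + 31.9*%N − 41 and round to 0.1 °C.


Apply the ASTM G48 empirical CPT estimate: CPT(°C) = 2.5*%Cr + 7.6*%Mo + 31.9*%N − 41
2.5*24.4 = 61; 7.6*1.8 = 13.68; 31.9*0.1 = 3.19
CPT = 61 + 13.68 + 3.19 − 41 = 36.87 °C
Rounded to 0.1 °C: CPT ≈ 36.9 °C

36.9 °C


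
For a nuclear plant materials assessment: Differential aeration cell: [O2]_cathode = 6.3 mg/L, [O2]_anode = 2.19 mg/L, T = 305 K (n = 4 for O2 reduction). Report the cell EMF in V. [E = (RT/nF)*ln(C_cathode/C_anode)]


Apply the Nernst concentration-cell relation: E = (RT/nF)*ln(C_cathode/C_anode)
RT/nF = 8.314*305/(4*96485) = 0.00657037 V
ln(6.3/2.19) = 1.05665
E = 0.00657037 * 1.05665 = 0.00694 V

0.00694 V


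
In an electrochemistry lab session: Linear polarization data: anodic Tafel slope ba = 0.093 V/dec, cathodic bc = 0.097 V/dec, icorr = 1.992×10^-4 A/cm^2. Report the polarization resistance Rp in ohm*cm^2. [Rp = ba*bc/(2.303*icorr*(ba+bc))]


Apply the Stern-Geary equation: Rp = ba*bc / (2.303*icorr*(ba+bc))
ba*bc = 0.093*0.097 = 0.009021
ba+bc = 0.19; 2.303*icorr*(ba+bc) = 2.303*1.992×10^-4*0.19 = 8.7163944×10^-5
Rp = 0.009021 / 8.7163944×10^-5 = 103.49 ohm*cm^2

103.49 ohm*cm^2


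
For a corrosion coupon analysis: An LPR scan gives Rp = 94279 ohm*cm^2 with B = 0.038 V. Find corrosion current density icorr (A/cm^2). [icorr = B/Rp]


Apply the Stern-Geary relation: icorr = B / Rp
icorr = 0.038 / 94279 = 4.031×10^-7 A/cm^2

4.031×10^-7 A/cm^2


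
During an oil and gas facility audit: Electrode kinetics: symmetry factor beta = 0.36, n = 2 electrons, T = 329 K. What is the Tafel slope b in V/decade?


Apply the Tafel slope relation: b = 2.303*R*T/(beta*n*F)
Numerator: 2.303 * 8.314 * 329 = 6299.41
Denominator: 0.36 * 2 * 96485 = 69469.2
b = 6299.41 / 69469.2 = 0.091 V/decade

0.091 V/decade


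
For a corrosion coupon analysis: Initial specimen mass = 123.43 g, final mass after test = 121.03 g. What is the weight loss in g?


Weight loss = initial − final
WL = 123.43 − 121.03 = 2.4 g

2.4 g


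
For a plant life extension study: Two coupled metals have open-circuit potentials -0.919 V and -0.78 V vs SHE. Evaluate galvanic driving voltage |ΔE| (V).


Driving voltage is the absolute potential difference.
|ΔE| = |-0.919 − (-0.78)| = 0.139 V

0.139 V


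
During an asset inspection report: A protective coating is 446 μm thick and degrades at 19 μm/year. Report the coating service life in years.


Service life = thickness / degradation rate
Life = 446 / 19 = 23.5 years

23.5 years
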